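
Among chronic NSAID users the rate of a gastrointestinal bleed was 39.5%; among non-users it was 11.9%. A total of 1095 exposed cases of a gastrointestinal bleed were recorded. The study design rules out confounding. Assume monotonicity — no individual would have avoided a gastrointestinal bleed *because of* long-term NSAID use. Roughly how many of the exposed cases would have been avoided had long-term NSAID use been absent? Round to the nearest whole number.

p₁ = 0.395, p₀ = 0.119.
PN = (p₁ − p₀)/p₁ = (0.395 − 0.119) / 0.395 ≈ 0.69873.
Attributable cases ≈ PN × (exposed cases) = 0.69873 × 1095 ≈ 765.11.

about 765 cases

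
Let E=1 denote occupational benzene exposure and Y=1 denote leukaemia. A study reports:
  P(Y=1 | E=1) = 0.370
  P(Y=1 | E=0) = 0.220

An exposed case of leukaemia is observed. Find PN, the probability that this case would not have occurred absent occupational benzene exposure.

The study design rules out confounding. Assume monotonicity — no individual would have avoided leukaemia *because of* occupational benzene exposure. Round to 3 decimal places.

Let p₁ = 0.37, p₀ = 0.22.
Under exogeneity and monotonicity, PN = (p₁ − p₀) / p₁.
PN = (0.37 − 0.22) / 0.37 = 0.15 / 0.37 ≈ 0.4054

PN ≈ 0.405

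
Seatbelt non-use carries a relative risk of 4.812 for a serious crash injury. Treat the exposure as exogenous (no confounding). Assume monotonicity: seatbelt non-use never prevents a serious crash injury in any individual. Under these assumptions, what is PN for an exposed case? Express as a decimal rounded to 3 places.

Under exogeneity and monotonicity, PN = (RR − 1) / RR = 1 − 1/RR.
PN = (4.812 − 1) / 4.812 = 3.812 / 4.812 ≈ 0.7922

PN ≈ 0.792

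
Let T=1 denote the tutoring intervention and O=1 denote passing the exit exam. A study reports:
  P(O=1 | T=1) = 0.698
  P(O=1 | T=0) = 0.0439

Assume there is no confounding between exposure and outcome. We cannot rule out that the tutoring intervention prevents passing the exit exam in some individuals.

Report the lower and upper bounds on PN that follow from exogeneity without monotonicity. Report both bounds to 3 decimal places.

Let p₁ = 0.698, p₀ = 0.0439.
Under exogeneity alone the bounds on PN are max{0,(p₁−p₀)/p₁} ≤ PN ≤ min{1,(1−p₀)/p₁}.
  lower = (p₁ − p₀)/p₁ = 0.6541 / 0.698 ≈ 0.9371
  upper = min{1, (1 − p₀)/p₁} = 0.9561 / 0.698 ≈ 1.3698 → capped at 1

0.937 ≤ PN ≤ 1.000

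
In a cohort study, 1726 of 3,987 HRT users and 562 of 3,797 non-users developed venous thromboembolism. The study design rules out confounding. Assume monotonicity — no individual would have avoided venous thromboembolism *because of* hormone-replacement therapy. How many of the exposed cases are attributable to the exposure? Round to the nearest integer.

p₁ = P(outcome | exposed) = 1726/3987 = 0.43291
p₀ = P(outcome | unexposed) = 562/3797 = 0.14801
PN = (p₁ − p₀)/p₁ = (0.43291 − 0.14801) / 0.43291 ≈ 0.65810.
Attributable cases ≈ PN × (exposed cases) = 0.65810 × 1726 ≈ 1135.88.

about 1136 cases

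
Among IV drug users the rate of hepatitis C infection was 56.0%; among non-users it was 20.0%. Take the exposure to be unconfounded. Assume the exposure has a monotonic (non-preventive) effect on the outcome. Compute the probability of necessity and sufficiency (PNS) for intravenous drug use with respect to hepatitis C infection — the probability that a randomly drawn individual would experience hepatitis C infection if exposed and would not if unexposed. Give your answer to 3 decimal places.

p₁ = 0.56, p₀ = 0.2.
Under exogeneity and monotonicity, PNS = p₁ − p₀.
PNS = 0.56 − 0.2 = 0.36

PNS ≈ 0.360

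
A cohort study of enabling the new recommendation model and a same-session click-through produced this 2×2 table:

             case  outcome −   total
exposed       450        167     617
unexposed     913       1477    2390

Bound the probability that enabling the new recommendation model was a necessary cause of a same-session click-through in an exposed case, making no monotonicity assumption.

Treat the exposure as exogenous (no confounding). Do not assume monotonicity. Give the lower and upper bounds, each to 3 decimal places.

p₁ = P(outcome | exposed) = 450/617 = 0.72934
p₀ = P(outcome | unexposed) = 913/2390 = 0.38201
Under exogeneity alone the bounds on PN are max{0,(p₁−p₀)/p₁} ≤ PN ≤ min{1,(1−p₀)/p₁}.
  lower = (p₁ − p₀)/p₁ = 0.34733 / 0.72934 ≈ 0.4762
  upper = min{1, (1 − p₀)/p₁} = 0.61799 / 0.72934 ≈ 0.8473

0.476 ≤ PN ≤ 0.847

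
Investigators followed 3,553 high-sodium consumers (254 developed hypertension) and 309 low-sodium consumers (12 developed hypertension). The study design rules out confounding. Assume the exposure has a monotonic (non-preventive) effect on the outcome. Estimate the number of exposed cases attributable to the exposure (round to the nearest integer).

about 116 cases

p₁ = P(outcome | exposed) = 254/3553 = 0.071489
p₀ = P(outcome | unexposed) = 12/309 = 0.038835
PN = (p₁ − p₀)/p₁ = (0.071489 − 0.038835) / 0.071489 ≈ 0.45677.
Attributable cases ≈ PN × (exposed cases) = 0.45677 × 254 ≈ 116.02.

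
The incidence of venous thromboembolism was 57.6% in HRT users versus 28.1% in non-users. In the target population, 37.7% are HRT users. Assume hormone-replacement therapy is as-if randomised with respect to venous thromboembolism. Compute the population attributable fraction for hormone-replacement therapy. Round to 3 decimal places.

p₁ = 0.576, p₀ = 0.281.
Overall risk P(Y=1) = π·p₁ + (1−π)·p₀ = 0.377×0.576 + 0.623×0.281 = 0.39222.
Under exogeneity, PAF = [P(Y=1) − p₀] / P(Y=1).
PAF = (0.39222 − 0.281) / 0.39222 ≈ 0.2836

PAF ≈ 0.284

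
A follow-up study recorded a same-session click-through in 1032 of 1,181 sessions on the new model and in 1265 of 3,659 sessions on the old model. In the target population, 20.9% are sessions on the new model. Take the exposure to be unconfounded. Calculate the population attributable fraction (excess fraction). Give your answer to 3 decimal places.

p₁ = P(outcome | exposed) = 1032/1181 = 0.87384
p₀ = P(outcome | unexposed) = 1265/3659 = 0.34572
Overall risk P(Y=1) = π·p₁ + (1−π)·p₀ = 0.209×0.87384 + 0.791×0.34572 = 0.4561.
Under exogeneity, PAF = [P(Y=1) − p₀] / P(Y=1).
PAF = (0.4561 − 0.34572) / 0.4561 ≈ 0.2420

PAF ≈ 0.242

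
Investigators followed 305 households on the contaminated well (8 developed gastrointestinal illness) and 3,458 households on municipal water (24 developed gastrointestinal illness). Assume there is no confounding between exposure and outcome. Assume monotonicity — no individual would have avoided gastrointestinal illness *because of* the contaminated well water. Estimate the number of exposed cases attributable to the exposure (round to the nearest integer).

about 6 cases

p₁ = P(outcome | exposed) = 8/305 = 0.02623
p₀ = P(outcome | unexposed) = 24/3458 = 0.0069404
PN = (p₁ − p₀)/p₁ = (0.02623 − 0.0069404) / 0.02623 ≈ 0.73540.
Attributable cases ≈ PN × (exposed cases) = 0.73540 × 8 ≈ 5.88.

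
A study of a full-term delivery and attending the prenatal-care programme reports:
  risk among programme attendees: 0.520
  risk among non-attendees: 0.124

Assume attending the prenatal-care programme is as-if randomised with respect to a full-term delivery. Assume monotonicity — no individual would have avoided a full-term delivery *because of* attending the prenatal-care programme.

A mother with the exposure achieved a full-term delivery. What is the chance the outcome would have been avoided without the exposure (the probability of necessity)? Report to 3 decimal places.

Let p₁ = 0.52, p₀ = 0.124.
Under exogeneity and monotonicity, PN = (p₁ − p₀) / p₁.
PN = (0.52 − 0.124) / 0.52 = 0.396 / 0.52 ≈ 0.7615

PN ≈ 0.762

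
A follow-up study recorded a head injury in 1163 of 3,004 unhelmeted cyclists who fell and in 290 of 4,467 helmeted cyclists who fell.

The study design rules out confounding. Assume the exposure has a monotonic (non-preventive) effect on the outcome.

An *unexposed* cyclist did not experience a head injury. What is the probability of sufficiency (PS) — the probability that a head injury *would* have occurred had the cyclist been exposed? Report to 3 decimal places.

PS ≈ 0.345

p₁ = P(outcome | exposed) = 1163/3004 = 0.38715
p₀ = P(outcome | unexposed) = 290/4467 = 0.064921
Under exogeneity and monotonicity, PS = (p₁ − p₀) / (1 − p₀).
PS = (0.38715 − 0.064921) / (1 − 0.064921) = 0.32223 / 0.93508 ≈ 0.3446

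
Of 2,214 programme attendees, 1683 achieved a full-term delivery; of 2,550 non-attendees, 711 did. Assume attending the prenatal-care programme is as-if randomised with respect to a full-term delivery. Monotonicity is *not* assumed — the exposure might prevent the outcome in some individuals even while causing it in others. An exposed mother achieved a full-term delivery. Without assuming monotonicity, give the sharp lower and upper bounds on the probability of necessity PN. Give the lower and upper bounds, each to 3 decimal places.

0.633 ≤ PN ≤ 0.949

p₁ = P(outcome | exposed) = 1683/2214 = 0.76016
p₀ = P(outcome | unexposed) = 711/2550 = 0.27882
Under exogeneity alone the bounds on PN are max{0,(p₁−p₀)/p₁} ≤ PN ≤ min{1,(1−p₀)/p₁}.
  lower = (p₁ − p₀)/p₁ = 0.48134 / 0.76016 ≈ 0.6332
  upper = min{1, (1 − p₀)/p₁} = 0.72118 / 0.76016 ≈ 0.9487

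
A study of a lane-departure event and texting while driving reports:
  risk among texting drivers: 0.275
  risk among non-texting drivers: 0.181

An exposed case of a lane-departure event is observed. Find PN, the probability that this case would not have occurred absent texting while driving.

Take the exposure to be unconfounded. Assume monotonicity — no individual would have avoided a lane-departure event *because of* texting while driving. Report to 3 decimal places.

PN ≈ 0.342

Let p₁ = 0.275, p₀ = 0.181.
Under exogeneity and monotonicity, PN = (p₁ − p₀) / p₁.
PN = (0.275 − 0.181) / 0.275 = 0.094 / 0.275 ≈ 0.3418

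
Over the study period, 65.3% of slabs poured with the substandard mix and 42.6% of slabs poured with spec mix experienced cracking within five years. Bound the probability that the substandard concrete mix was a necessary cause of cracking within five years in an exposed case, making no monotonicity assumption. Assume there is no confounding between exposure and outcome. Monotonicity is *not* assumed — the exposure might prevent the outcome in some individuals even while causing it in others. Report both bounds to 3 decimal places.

p₁ = 0.653, p₀ = 0.426.
Under exogeneity alone the bounds on PN are max{0,(p₁−p₀)/p₁} ≤ PN ≤ min{1,(1−p₀)/p₁}.
  lower = (p₁ − p₀)/p₁ = 0.227 / 0.653 ≈ 0.3476
  upper = min{1, (1 − p₀)/p₁} = 0.574 / 0.653 ≈ 0.8790

0.348 ≤ PN ≤ 0.879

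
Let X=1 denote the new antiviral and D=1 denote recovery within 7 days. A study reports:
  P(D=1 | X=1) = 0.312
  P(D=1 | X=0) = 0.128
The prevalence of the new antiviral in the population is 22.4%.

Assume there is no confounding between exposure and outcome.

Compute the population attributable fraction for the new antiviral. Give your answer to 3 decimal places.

PAF ≈ 0.244

Let p₁ = 0.312, p₀ = 0.128.
Overall risk P(Y=1) = π·p₁ + (1−π)·p₀ = 0.224×0.312 + 0.776×0.128 = 0.16922.
Under exogeneity, PAF = [P(Y=1) − p₀] / P(Y=1).
PAF = (0.16922 − 0.128) / 0.16922 ≈ 0.2436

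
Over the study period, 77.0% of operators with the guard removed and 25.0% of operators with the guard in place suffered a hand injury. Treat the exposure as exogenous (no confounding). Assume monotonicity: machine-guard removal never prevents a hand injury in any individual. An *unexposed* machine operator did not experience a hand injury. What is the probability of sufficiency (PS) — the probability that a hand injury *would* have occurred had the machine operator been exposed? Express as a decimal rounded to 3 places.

PS ≈ 0.693

p₁ = 0.77, p₀ = 0.25.
Under exogeneity and monotonicity, PS = (p₁ − p₀) / (1 − p₀).
PS = (0.77 − 0.25) / (1 − 0.25) = 0.52 / 0.75 ≈ 0.6933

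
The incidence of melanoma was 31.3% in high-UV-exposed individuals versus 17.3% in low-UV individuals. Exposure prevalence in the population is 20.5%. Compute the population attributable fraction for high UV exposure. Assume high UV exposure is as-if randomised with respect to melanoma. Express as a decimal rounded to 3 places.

p₁ = 0.313, p₀ = 0.173.
Overall risk P(Y=1) = π·p₁ + (1−π)·p₀ = 0.205×0.313 + 0.795×0.173 = 0.2017.
Under exogeneity, PAF = [P(Y=1) − p₀] / P(Y=1).
PAF = (0.2017 − 0.173) / 0.2017 ≈ 0.1423

PAF ≈ 0.142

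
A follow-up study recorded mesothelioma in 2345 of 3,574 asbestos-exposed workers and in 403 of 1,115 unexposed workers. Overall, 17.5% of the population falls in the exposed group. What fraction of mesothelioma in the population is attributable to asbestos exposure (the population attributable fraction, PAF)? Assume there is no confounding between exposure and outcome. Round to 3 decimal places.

PAF ≈ 0.125

p₁ = P(outcome | exposed) = 2345/3574 = 0.65613
p₀ = P(outcome | unexposed) = 403/1115 = 0.36143
Overall risk P(Y=1) = π·p₁ + (1−π)·p₀ = 0.175×0.65613 + 0.825×0.36143 = 0.41301.
Under exogeneity, PAF = [P(Y=1) − p₀] / P(Y=1).
PAF = (0.41301 − 0.36143) / 0.41301 ≈ 0.1249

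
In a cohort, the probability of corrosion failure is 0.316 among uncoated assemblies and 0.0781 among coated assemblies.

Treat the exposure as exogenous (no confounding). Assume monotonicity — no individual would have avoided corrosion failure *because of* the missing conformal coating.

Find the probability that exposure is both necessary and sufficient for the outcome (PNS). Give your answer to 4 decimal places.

PNS ≈ 0.2379

Let p₁ = 0.316, p₀ = 0.0781.
Under exogeneity and monotonicity, PNS = p₁ − p₀.
PNS = 0.316 − 0.0781 = 0.2379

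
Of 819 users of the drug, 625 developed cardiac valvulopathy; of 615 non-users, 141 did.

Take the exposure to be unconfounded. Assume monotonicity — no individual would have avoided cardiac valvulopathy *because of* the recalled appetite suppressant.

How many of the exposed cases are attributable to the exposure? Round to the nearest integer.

about 437 cases

p₁ = P(outcome | exposed) = 625/819 = 0.76313
p₀ = P(outcome | unexposed) = 141/615 = 0.22927
PN = (p₁ − p₀)/p₁ = (0.76313 − 0.22927) / 0.76313 ≈ 0.69957.
Attributable cases ≈ PN × (exposed cases) = 0.69957 × 625 ≈ 437.23.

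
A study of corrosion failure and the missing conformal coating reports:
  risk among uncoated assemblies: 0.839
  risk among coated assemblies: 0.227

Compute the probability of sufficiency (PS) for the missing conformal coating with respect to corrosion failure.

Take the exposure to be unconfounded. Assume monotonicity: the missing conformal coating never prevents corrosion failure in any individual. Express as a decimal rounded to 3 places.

PS ≈ 0.792

Let p₁ = 0.839, p₀ = 0.227.
Under exogeneity and monotonicity, PS = (p₁ − p₀) / (1 − p₀).
PS = (0.839 − 0.227) / (1 − 0.227) = 0.612 / 0.773 ≈ 0.7917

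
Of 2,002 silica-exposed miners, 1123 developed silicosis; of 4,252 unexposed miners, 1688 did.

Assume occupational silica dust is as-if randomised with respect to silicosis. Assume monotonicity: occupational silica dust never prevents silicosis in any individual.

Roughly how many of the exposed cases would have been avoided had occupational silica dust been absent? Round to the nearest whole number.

p₁ = P(outcome | exposed) = 1123/2002 = 0.56094
p₀ = P(outcome | unexposed) = 1688/4252 = 0.39699
PN = (p₁ − p₀)/p₁ = (0.56094 − 0.39699) / 0.56094 ≈ 0.29228.
Attributable cases ≈ PN × (exposed cases) = 0.29228 × 1123 ≈ 328.23.

about 328 cases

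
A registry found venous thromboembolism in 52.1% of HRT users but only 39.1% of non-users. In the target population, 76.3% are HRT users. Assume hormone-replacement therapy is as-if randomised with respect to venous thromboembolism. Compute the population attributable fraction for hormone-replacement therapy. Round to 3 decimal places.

p₁ = 0.521, p₀ = 0.391.
Overall risk P(Y=1) = π·p₁ + (1−π)·p₀ = 0.763×0.521 + 0.237×0.391 = 0.49019.
Under exogeneity, PAF = [P(Y=1) − p₀] / P(Y=1).
PAF = (0.49019 − 0.391) / 0.49019 ≈ 0.2024

PAF ≈ 0.202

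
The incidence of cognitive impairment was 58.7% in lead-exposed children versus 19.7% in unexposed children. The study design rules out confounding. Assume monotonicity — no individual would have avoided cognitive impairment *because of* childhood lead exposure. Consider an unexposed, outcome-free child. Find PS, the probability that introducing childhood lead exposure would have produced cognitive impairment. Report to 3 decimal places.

p₁ = 0.587, p₀ = 0.197.
Under exogeneity and monotonicity, PS = (p₁ − p₀) / (1 − p₀).
PS = (0.587 − 0.197) / (1 − 0.197) = 0.39 / 0.803 ≈ 0.4857

PS ≈ 0.486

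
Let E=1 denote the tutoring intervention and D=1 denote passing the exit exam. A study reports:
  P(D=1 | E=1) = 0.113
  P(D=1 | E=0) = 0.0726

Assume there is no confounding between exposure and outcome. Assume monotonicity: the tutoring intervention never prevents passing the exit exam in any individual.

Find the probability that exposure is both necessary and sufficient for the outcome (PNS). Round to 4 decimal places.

Let p₁ = 0.113, p₀ = 0.0726.
Under exogeneity and monotonicity, PNS = p₁ − p₀.
PNS = 0.113 − 0.0726 = 0.0404

PNS ≈ 0.0404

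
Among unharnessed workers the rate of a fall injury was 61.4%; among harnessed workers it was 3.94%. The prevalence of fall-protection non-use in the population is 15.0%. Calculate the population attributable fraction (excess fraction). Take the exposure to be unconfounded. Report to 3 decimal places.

p₁ = 0.614, p₀ = 0.0394.
Overall risk P(Y=1) = π·p₁ + (1−π)·p₀ = 0.15×0.614 + 0.85×0.0394 = 0.12559.
Under exogeneity, PAF = [P(Y=1) − p₀] / P(Y=1).
PAF = (0.12559 − 0.0394) / 0.12559 ≈ 0.6863

PAF ≈ 0.686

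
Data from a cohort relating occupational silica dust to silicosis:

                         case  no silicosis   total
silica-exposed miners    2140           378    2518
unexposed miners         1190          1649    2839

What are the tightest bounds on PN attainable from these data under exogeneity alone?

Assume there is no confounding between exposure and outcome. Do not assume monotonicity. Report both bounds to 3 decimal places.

p₁ = P(outcome | exposed) = 2140/2518 = 0.84988
p₀ = P(outcome | unexposed) = 1190/2839 = 0.41916
Under exogeneity alone the bounds on PN are max{0,(p₁−p₀)/p₁} ≤ PN ≤ min{1,(1−p₀)/p₁}.
  lower = (p₁ − p₀)/p₁ = 0.43072 / 0.84988 ≈ 0.5068
  upper = min{1, (1 − p₀)/p₁} = 0.58084 / 0.84988 ≈ 0.6834

0.507 ≤ PN ≤ 0.683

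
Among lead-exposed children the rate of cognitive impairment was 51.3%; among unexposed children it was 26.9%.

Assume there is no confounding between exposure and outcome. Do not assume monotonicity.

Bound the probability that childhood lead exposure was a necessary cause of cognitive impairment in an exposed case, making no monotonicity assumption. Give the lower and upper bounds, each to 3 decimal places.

p₁ = 0.513, p₀ = 0.269.
Under exogeneity alone the bounds on PN are max{0,(p₁−p₀)/p₁} ≤ PN ≤ min{1,(1−p₀)/p₁}.
  lower = (p₁ − p₀)/p₁ = 0.244 / 0.513 ≈ 0.4756
  upper = min{1, (1 − p₀)/p₁} = 0.731 / 0.513 ≈ 1.4250 → capped at 1

0.476 ≤ PN ≤ 1.000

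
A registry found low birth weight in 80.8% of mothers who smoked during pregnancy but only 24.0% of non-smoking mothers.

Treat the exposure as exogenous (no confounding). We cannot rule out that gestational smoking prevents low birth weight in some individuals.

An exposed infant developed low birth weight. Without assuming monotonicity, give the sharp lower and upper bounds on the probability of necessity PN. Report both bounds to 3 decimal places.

0.703 ≤ PN ≤ 0.941

p₁ = 0.808, p₀ = 0.24.
Under exogeneity alone the bounds on PN are max{0,(p₁−p₀)/p₁} ≤ PN ≤ min{1,(1−p₀)/p₁}.
  lower = (p₁ − p₀)/p₁ = 0.568 / 0.808 ≈ 0.7030
  upper = min{1, (1 − p₀)/p₁} = 0.76 / 0.808 ≈ 0.9406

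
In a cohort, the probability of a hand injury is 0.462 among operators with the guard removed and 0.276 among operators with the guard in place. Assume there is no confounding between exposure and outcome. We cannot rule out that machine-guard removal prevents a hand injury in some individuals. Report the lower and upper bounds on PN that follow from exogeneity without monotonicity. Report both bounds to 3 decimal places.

Let p₁ = 0.462, p₀ = 0.276.
Under exogeneity alone the bounds on PN are max{0,(p₁−p₀)/p₁} ≤ PN ≤ min{1,(1−p₀)/p₁}.
  lower = (p₁ − p₀)/p₁ = 0.186 / 0.462 ≈ 0.4026
  upper = min{1, (1 − p₀)/p₁} = 0.724 / 0.462 ≈ 1.5671 → capped at 1

0.403 ≤ PN ≤ 1.000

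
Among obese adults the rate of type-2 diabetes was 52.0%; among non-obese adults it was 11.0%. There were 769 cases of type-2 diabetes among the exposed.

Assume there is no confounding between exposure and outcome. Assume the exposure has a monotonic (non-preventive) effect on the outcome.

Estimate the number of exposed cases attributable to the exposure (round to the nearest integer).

p₁ = 0.52, p₀ = 0.11.
PN = (p₁ − p₀)/p₁ = (0.52 − 0.11) / 0.52 ≈ 0.78846.
Attributable cases ≈ PN × (exposed cases) = 0.78846 × 769 ≈ 606.33.

about 606 cases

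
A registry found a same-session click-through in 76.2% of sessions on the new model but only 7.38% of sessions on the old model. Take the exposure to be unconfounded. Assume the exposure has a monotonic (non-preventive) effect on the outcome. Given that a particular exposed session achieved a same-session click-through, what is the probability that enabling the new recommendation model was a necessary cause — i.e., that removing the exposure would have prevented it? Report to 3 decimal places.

PN ≈ 0.903

p₁ = 0.762, p₀ = 0.0738.
Under exogeneity and monotonicity, PN = (p₁ − p₀) / p₁.
PN = (0.762 − 0.0738) / 0.762 = 0.6882 / 0.762 ≈ 0.9031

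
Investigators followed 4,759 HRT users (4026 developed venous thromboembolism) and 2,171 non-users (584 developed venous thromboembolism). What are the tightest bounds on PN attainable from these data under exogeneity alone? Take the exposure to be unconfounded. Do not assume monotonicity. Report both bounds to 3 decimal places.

0.682 ≤ PN ≤ 0.864

p₁ = P(outcome | exposed) = 4026/4759 = 0.84598
p₀ = P(outcome | unexposed) = 584/2171 = 0.269
Under exogeneity alone the bounds on PN are max{0,(p₁−p₀)/p₁} ≤ PN ≤ min{1,(1−p₀)/p₁}.
  lower = (p₁ − p₀)/p₁ = 0.57698 / 0.84598 ≈ 0.6820
  upper = min{1, (1 − p₀)/p₁} = 0.731 / 0.84598 ≈ 0.8641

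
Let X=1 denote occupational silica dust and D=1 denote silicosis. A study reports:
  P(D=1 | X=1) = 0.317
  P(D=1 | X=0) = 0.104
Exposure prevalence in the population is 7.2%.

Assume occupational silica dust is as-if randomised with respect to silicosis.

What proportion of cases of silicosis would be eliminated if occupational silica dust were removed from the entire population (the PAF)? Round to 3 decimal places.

PAF ≈ 0.129

Let p₁ = 0.317, p₀ = 0.104.
Overall risk P(Y=1) = π·p₁ + (1−π)·p₀ = 0.072×0.317 + 0.928×0.104 = 0.11934.
Under exogeneity, PAF = [P(Y=1) − p₀] / P(Y=1).
PAF = (0.11934 − 0.104) / 0.11934 ≈ 0.1285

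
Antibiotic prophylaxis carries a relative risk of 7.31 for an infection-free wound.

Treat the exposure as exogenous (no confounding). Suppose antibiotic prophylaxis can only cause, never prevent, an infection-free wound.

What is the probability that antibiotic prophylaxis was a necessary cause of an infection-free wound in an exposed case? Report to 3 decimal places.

Under exogeneity and monotonicity, PN = (RR − 1) / RR = 1 − 1/RR.
PN = (7.31 − 1) / 7.31 = 6.31 / 7.31 ≈ 0.8632

PN ≈ 0.863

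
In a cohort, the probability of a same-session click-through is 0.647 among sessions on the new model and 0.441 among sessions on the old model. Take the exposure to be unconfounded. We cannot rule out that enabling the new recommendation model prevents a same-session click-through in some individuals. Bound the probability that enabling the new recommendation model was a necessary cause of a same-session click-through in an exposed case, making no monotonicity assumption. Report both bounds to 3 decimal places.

0.318 ≤ PN ≤ 0.864

Let p₁ = 0.647, p₀ = 0.441.
Under exogeneity alone the bounds on PN are max{0,(p₁−p₀)/p₁} ≤ PN ≤ min{1,(1−p₀)/p₁}.
  lower = (p₁ − p₀)/p₁ = 0.206 / 0.647 ≈ 0.3184
  upper = min{1, (1 − p₀)/p₁} = 0.559 / 0.647 ≈ 0.8640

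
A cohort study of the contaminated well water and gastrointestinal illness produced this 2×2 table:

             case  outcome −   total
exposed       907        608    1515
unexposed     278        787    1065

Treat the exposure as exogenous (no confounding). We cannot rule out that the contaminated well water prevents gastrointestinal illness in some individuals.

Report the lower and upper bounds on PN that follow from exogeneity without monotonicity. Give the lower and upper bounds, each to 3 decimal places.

p₁ = P(outcome | exposed) = 907/1515 = 0.59868
p₀ = P(outcome | unexposed) = 278/1065 = 0.26103
Under exogeneity alone the bounds on PN are max{0,(p₁−p₀)/p₁} ≤ PN ≤ min{1,(1−p₀)/p₁}.
  lower = (p₁ − p₀)/p₁ = 0.33765 / 0.59868 ≈ 0.5640
  upper = min{1, (1 − p₀)/p₁} = 0.73897 / 0.59868 ≈ 1.2343 → capped at 1

0.564 ≤ PN ≤ 1.000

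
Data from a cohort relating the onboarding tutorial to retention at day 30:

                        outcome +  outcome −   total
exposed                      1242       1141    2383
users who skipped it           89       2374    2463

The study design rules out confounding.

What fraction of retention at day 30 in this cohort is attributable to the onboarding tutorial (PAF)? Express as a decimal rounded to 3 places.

p₁ = P(outcome | exposed) = 1242/2383 = 0.52119
p₀ = P(outcome | unexposed) = 89/2463 = 0.036135
Exposure prevalence π = 2383/4846 = 0.49175; overall risk P(Y=1) = 0.27466.
Under exogeneity, PAF = [P(Y=1) − p₀]/P(Y=1).
PAF = (0.27466 − 0.036135) / 0.27466 ≈ 0.8684

PAF ≈ 0.868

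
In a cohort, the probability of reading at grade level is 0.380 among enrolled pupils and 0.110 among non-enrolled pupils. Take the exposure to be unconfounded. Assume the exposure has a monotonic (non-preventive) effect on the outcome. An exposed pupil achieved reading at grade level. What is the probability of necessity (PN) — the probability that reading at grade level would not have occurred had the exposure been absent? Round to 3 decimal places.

Let p₁ = 0.38, p₀ = 0.11.
Under exogeneity and monotonicity, PN = (p₁ − p₀) / p₁.
PN = (0.38 − 0.11) / 0.38 = 0.27 / 0.38 ≈ 0.7105

PN ≈ 0.711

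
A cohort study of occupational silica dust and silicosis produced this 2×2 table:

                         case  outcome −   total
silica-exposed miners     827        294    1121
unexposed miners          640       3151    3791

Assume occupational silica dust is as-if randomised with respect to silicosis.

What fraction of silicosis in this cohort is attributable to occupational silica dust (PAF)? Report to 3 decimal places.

PAF ≈ 0.435

p₁ = P(outcome | exposed) = 827/1121 = 0.73773
p₀ = P(outcome | unexposed) = 640/3791 = 0.16882
Exposure prevalence π = 1121/4912 = 0.22822; overall risk P(Y=1) = 0.29866.
Under exogeneity, PAF = [P(Y=1) − p₀]/P(Y=1).
PAF = (0.29866 − 0.16882) / 0.29866 ≈ 0.4347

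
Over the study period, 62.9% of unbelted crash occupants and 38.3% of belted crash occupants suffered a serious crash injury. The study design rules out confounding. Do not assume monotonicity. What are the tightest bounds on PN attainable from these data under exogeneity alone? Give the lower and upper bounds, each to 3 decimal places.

0.391 ≤ PN ≤ 0.981

p₁ = 0.629, p₀ = 0.383.
Under exogeneity alone the bounds on PN are max{0,(p₁−p₀)/p₁} ≤ PN ≤ min{1,(1−p₀)/p₁}.
  lower = (p₁ − p₀)/p₁ = 0.246 / 0.629 ≈ 0.3911
  upper = min{1, (1 − p₀)/p₁} = 0.617 / 0.629 ≈ 0.9809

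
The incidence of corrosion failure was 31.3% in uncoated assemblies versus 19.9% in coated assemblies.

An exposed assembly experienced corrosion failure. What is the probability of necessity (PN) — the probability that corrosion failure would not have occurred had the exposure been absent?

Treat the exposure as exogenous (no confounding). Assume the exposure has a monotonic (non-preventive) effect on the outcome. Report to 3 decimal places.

p₁ = 0.313, p₀ = 0.199.
Under exogeneity and monotonicity, PN = (p₁ − p₀) / p₁.
PN = (0.313 − 0.199) / 0.313 = 0.114 / 0.313 ≈ 0.3642

PN ≈ 0.364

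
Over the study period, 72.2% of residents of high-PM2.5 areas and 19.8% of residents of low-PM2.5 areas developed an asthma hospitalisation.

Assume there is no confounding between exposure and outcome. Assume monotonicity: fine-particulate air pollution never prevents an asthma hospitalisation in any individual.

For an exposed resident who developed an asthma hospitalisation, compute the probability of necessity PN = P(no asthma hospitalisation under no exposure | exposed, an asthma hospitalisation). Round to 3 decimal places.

PN ≈ 0.726

p₁ = 0.722, p₀ = 0.198.
Under exogeneity and monotonicity, PN = (p₁ − p₀) / p₁.
PN = (0.722 − 0.198) / 0.722 = 0.524 / 0.722 ≈ 0.7258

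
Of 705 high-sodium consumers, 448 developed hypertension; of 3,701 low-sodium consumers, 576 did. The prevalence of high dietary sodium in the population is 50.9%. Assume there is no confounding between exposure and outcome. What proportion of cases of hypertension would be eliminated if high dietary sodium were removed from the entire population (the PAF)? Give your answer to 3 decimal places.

p₁ = P(outcome | exposed) = 448/705 = 0.63546
p₀ = P(outcome | unexposed) = 576/3701 = 0.15563
Overall risk P(Y=1) = π·p₁ + (1−π)·p₀ = 0.509×0.63546 + 0.491×0.15563 = 0.39987.
Under exogeneity, PAF = [P(Y=1) − p₀] / P(Y=1).
PAF = (0.39987 − 0.15563) / 0.39987 ≈ 0.6108

PAF ≈ 0.611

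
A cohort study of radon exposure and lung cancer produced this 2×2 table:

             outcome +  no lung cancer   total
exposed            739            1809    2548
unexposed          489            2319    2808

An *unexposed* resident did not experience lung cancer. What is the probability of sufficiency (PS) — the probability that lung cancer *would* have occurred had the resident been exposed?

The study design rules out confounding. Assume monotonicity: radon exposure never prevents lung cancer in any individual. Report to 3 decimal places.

PS ≈ 0.140

p₁ = P(outcome | exposed) = 739/2548 = 0.29003
p₀ = P(outcome | unexposed) = 489/2808 = 0.17415
Under exogeneity and monotonicity, PS = (p₁ − p₀) / (1 − p₀).
PS = (0.29003 − 0.17415) / (1 − 0.17415) = 0.11589 / 0.82585 ≈ 0.1403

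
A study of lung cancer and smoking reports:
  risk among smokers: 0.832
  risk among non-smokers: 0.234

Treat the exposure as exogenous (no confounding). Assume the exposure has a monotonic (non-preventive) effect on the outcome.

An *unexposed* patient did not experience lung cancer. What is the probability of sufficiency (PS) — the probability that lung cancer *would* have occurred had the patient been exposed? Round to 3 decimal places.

Let p₁ = 0.832, p₀ = 0.234.
Under exogeneity and monotonicity, PS = (p₁ − p₀) / (1 − p₀).
PS = (0.832 − 0.234) / (1 − 0.234) = 0.598 / 0.766 ≈ 0.7807

PS ≈ 0.781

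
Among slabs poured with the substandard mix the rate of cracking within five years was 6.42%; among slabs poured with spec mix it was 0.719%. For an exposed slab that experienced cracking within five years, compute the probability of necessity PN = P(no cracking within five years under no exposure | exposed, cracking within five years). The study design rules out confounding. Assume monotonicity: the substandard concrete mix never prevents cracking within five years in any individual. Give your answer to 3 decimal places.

p₁ = 0.0642, p₀ = 0.00719.
Under exogeneity and monotonicity, PN = (p₁ − p₀) / p₁.
PN = (0.0642 − 0.00719) / 0.0642 = 0.05701 / 0.0642 ≈ 0.8880

PN ≈ 0.888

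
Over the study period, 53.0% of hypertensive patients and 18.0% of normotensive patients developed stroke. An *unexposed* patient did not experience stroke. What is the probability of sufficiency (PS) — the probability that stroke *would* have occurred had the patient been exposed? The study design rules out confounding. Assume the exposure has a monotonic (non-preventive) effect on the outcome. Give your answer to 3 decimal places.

p₁ = 0.53, p₀ = 0.18.
Under exogeneity and monotonicity, PS = (p₁ − p₀) / (1 − p₀).
PS = (0.53 − 0.18) / (1 − 0.18) = 0.35 / 0.82 ≈ 0.4268

PS ≈ 0.427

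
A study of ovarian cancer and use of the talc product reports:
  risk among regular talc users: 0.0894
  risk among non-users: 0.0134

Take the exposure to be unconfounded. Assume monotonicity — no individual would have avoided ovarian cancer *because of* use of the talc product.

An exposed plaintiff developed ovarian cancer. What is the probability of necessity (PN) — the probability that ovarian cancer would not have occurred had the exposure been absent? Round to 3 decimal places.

Let p₁ = 0.0894, p₀ = 0.0134.
Under exogeneity and monotonicity, PN = (p₁ − p₀) / p₁.
PN = (0.0894 − 0.0134) / 0.0894 = 0.076 / 0.0894 ≈ 0.8501

PN ≈ 0.850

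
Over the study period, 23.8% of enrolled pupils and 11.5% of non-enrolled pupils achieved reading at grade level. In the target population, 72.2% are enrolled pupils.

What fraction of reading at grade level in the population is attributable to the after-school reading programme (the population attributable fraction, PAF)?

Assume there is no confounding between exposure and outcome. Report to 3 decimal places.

PAF ≈ 0.436

p₁ = 0.238, p₀ = 0.115.
Overall risk P(Y=1) = π·p₁ + (1−π)·p₀ = 0.722×0.238 + 0.278×0.115 = 0.20381.
Under exogeneity, PAF = [P(Y=1) − p₀] / P(Y=1).
PAF = (0.20381 − 0.115) / 0.20381 ≈ 0.4357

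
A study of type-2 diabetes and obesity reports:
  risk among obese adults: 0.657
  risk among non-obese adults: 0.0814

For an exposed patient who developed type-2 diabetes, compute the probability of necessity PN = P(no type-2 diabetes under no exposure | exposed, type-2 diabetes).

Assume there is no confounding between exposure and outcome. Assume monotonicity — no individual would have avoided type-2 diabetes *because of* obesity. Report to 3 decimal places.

PN ≈ 0.876

Let p₁ = 0.657, p₀ = 0.0814.
Under exogeneity and monotonicity, PN = (p₁ − p₀) / p₁.
PN = (0.657 − 0.0814) / 0.657 = 0.5756 / 0.657 ≈ 0.8761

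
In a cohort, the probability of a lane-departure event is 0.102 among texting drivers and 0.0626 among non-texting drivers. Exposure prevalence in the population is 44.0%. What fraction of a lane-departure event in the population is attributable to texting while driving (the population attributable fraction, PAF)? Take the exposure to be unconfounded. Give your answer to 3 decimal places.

PAF ≈ 0.217

Let p₁ = 0.102, p₀ = 0.0626.
Overall risk P(Y=1) = π·p₁ + (1−π)·p₀ = 0.44×0.102 + 0.56×0.0626 = 0.079936.
Under exogeneity, PAF = [P(Y=1) − p₀] / P(Y=1).
PAF = (0.079936 − 0.0626) / 0.079936 ≈ 0.2169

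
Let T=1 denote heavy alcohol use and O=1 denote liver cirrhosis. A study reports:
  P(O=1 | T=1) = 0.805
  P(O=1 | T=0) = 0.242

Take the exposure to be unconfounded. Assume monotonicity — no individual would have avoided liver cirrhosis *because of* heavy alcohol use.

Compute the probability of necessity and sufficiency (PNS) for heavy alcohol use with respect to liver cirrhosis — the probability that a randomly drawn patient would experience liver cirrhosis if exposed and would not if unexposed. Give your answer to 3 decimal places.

Let p₁ = 0.805, p₀ = 0.242.
Under exogeneity and monotonicity, PNS = p₁ − p₀.
PNS = 0.805 − 0.242 = 0.563

PNS ≈ 0.563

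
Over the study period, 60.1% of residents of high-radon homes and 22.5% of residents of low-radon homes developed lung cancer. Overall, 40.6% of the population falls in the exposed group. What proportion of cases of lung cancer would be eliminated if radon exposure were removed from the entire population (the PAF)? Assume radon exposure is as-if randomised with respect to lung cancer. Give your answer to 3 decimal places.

PAF ≈ 0.404

p₁ = 0.601, p₀ = 0.225.
Overall risk P(Y=1) = π·p₁ + (1−π)·p₀ = 0.406×0.601 + 0.594×0.225 = 0.37766.
Under exogeneity, PAF = [P(Y=1) − p₀] / P(Y=1).
PAF = (0.37766 − 0.225) / 0.37766 ≈ 0.4042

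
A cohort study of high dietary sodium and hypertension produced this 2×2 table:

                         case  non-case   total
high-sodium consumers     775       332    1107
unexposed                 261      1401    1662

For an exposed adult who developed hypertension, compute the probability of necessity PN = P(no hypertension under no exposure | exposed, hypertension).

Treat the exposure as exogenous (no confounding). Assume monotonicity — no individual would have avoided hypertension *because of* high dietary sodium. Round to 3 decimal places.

PN ≈ 0.776

p₁ = P(outcome | exposed) = 775/1107 = 0.70009
p₀ = P(outcome | unexposed) = 261/1662 = 0.15704
Under exogeneity and monotonicity, PN = (p₁ − p₀) / p₁.
PN = (0.70009 − 0.15704) / 0.70009 = 0.54305 / 0.70009 ≈ 0.7757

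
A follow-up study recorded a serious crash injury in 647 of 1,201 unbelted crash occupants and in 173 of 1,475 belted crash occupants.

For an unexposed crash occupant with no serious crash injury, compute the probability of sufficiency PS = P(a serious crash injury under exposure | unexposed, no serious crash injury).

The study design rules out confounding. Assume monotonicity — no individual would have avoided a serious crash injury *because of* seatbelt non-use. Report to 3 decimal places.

p₁ = P(outcome | exposed) = 647/1201 = 0.53872
p₀ = P(outcome | unexposed) = 173/1475 = 0.11729
Under exogeneity and monotonicity, PS = (p₁ − p₀) / (1 − p₀).
PS = (0.53872 − 0.11729) / (1 − 0.11729) = 0.42143 / 0.88271 ≈ 0.4774

PS ≈ 0.477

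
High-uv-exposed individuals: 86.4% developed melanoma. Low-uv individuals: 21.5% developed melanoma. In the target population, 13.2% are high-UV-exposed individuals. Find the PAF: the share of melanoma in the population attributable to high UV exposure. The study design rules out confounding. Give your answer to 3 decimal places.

p₁ = 0.864, p₀ = 0.215.
Overall risk P(Y=1) = π·p₁ + (1−π)·p₀ = 0.132×0.864 + 0.868×0.215 = 0.30067.
Under exogeneity, PAF = [P(Y=1) − p₀] / P(Y=1).
PAF = (0.30067 − 0.215) / 0.30067 ≈ 0.2849

PAF ≈ 0.285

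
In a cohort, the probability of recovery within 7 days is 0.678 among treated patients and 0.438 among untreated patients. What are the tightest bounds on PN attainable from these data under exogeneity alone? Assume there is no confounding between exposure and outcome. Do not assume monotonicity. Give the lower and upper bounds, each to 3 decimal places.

0.354 ≤ PN ≤ 0.829

Let p₁ = 0.678, p₀ = 0.438.
Under exogeneity alone the bounds on PN are max{0,(p₁−p₀)/p₁} ≤ PN ≤ min{1,(1−p₀)/p₁}.
  lower = (p₁ − p₀)/p₁ = 0.24 / 0.678 ≈ 0.3540
  upper = min{1, (1 − p₀)/p₁} = 0.562 / 0.678 ≈ 0.8289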